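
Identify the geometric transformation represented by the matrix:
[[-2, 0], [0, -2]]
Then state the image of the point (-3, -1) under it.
uniform scaling by factor -2; image of (-3, -1) is (6, 2)

This is a diagonal matrix with equal entries -2, so it scales both axes by the same factor -2.
The matrix [[-2, 0], [0, -2]] represents: uniform scaling by factor -2.
Applying it to (-3, -1): [-2·-3 + 0·-1, 0·-3 + -2·-1] = (6, 2).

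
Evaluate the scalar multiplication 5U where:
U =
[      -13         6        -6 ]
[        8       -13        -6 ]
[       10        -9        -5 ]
5U =
[      -65        30       -30 ]
[       40       -65       -30 ]
[       50       -45       -25 ]

Scalar multiplication is elementwise: (5U)[i][j] = 5 * U[i][j].
  (5U)[0][0] = 5 * (-13) = -65
  (5U)[0][1] = 5 * (6) = 30
  (5U)[0][2] = 5 * (-6) = -30
  (5U)[1][0] = 5 * (8) = 40
  (5U)[1][1] = 5 * (-13) = -65
  (5U)[1][2] = 5 * (-6) = -30
  (5U)[2][0] = 5 * (10) = 50
  (5U)[2][1] = 5 * (-9) = -45
  (5U)[2][2] = 5 * (-5) = -25
5U =
[      -65        30       -30 ]
[       40       -65       -30 ]
[       50       -45       -25 ]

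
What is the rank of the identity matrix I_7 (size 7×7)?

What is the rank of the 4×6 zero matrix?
rank(I_7) = 7, rank(0) = 0

The identity I_7 has 7 columns that are the standard basis vectors e_1, …, e_7. These are linearly independent, so all 7 columns are pivots and rank(I_7) = 7.
The 4×6 zero matrix has every entry zero, so every row is the zero row and there are no pivots; rank(0) = 0.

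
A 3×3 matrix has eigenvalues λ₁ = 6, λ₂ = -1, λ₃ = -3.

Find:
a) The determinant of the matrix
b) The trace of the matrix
det = 18, trace = 2

Two standard eigenvalue identities:
- det(A) equals the product of the eigenvalues (counted with multiplicity).
- trace(A) equals the sum of the eigenvalues.
det(A) = (6)*(-1)*(-3) = 18.
trace(A) = 6 - 1 - 3 = 2.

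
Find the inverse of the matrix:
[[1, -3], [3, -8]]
[[-8, 3], [-3, 1]]

For [[a,b],[c,d]], inverse = (1/det)·[[d,-b],[-c,a]]
det = 1·-8 - -3·3 = 1
Inverse = (1/1)·[[-8, 3], [-3, 1]]
        = [[-8, 3], [-3, 1]]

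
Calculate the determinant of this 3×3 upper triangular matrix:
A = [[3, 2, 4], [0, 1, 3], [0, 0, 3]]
9

The determinant of a triangular matrix is the product of its diagonal entries (the off-diagonal entries above the diagonal do not affect it).
det(A) = (3) * (1) * (3) = 9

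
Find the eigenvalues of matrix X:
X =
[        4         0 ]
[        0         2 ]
λ = 2, 4

Solve det(X - λI) = 0. For a 2×2 matrix the characteristic equation is λ² - (trace)λ + det = 0.
trace(X) = a + d = 4 + 2 = 6.
det(X) = a*d - b*c = (4)*(2) - (0)*(0) = 8 - 0 = 8.
Characteristic equation: λ² - (6)λ + (8) = 0.
Discriminant = (6)² - 4*(8) = 36 - 32 = 4.
λ = (6 ± √4) / 2 = (6 ± 2) / 2 = 2, 4.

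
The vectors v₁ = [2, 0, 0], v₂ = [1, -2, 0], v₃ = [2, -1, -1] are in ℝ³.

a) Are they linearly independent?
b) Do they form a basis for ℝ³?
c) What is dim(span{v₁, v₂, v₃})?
Yes independent, yes basis, dim = 3

Stack v₁, v₂, v₃ as rows of a 3×3 matrix.
[[2, 0, 0]; [1, -2, 0]; [2, -1, -1]] is already lower triangular with nonzero diagonal entries (2, -2, -1), so its determinant is the product of the diagonal entries, det = (2)·(-2)·(-1) = 4 ≠ 0, and the rows are linearly independent.
Three linearly independent vectors in ℝ³ form a basis for ℝ³, so dim(span{v₁,v₂,v₃}) = 3.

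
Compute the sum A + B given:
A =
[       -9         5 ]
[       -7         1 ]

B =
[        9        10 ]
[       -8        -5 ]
A + B =
[        0        15 ]
[      -15        -4 ]

Matrix addition is elementwise: (A+B)[i][j] = A[i][j] + B[i][j].
  (A+B)[0][0] = (-9) + (9) = 0
  (A+B)[0][1] = (5) + (10) = 15
  (A+B)[1][0] = (-7) + (-8) = -15
  (A+B)[1][1] = (1) + (-5) = -4
A + B =
[        0        15 ]
[      -15        -4 ]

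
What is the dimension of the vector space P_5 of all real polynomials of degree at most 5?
Dimension = 6

A polynomial of degree at most 5 can be written as a₀ + a₁x + a₂x² + … + a_5x^5, with 6 free coefficients a₀, …, a_5.
The set {1, x, x², …, x^5} is a basis: it spans P_5 (every such polynomial is a linear combination of these) and is linearly independent (a polynomial is zero iff all its coefficients are zero).
Therefore dim(P_5) = 5 + 1 = 6.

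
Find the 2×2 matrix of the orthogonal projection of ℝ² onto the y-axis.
[[0, 0], [0, 1]]

The orthogonal projection onto the line spanned by a nonzero vector u = (a, b) has matrix P = (u uᵀ) / (uᵀ u) = (1/(a² + b²)) · [[a², ab], [ab, b²]].
Here u = (0, 1), so a² + b² = 0 + 1 = 1.
P = (1/1) · [[0, 0], [0, 1]] = [[0, 0], [0, 1]].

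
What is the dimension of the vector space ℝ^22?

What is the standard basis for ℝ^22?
Dimension = 22; standard basis = {e_1, e_2, e_3, …, e_22}

ℝ^22 is the space of 22-tuples of real numbers; its dimension is 22.
The standard basis consists of 22 vectors: e_1, e_2, e_3, …, e_22, where e_i is the vector with 1 in position i and 0 elsewhere.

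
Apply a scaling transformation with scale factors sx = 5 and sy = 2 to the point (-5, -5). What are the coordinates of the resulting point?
(-25, -10)

Scaling matrix:
[[5, 0], [0, 2]]
Result: (-5 × 5, -5 × 2) = (-25, -10)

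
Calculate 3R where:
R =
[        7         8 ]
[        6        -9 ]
3R =
[       21        24 ]
[       18       -27 ]

Scalar multiplication is elementwise: (3R)[i][j] = 3 * R[i][j].
  (3R)[0][0] = 3 * (7) = 21
  (3R)[0][1] = 3 * (8) = 24
  (3R)[1][0] = 3 * (6) = 18
  (3R)[1][1] = 3 * (-9) = -27
3R =
[       21        24 ]
[       18       -27 ]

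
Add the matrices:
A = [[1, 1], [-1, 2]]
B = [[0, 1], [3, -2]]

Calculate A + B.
[[1, 2], [2, 0]]

Add corresponding elements:
(1)+(0)=1
(1)+(1)=2
(-1)+(3)=2
(2)+(-2)=0
A + B = [[1, 2], [2, 0]]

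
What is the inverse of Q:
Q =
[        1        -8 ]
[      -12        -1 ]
det(Q) = -97
Q⁻¹ =
[     1/97     -8/97 ]
[   -12/97     -1/97 ]

For a 2×2 matrix Q = [[a, b], [c, d]] with det(Q) ≠ 0, Q⁻¹ = (1/det(Q)) * [[d, -b], [-c, a]].
det(Q) = (1)*(-1) - (-8)*(-12) = -1 - 96 = -97.
Q⁻¹ = (1/-97) * [[-1, 8], [12, 1]].
Dividing each entry by -97 and reducing:
Q⁻¹ =
[     1/97     -8/97 ]
[   -12/97     -1/97 ]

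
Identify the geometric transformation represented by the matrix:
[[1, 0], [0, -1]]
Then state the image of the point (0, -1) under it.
reflection across the x-axis; image of (0, -1) is (0, 1)

This is a symmetric orthogonal matrix with determinant -1, which characterizes a reflection in ℝ².
The matrix [[1, 0], [0, -1]] represents: reflection across the x-axis.
Applying it to (0, -1): [1·0 + 0·-1, 0·0 + -1·-1] = (0, 1).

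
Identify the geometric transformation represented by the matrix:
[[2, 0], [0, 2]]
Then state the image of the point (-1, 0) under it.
uniform scaling by factor 2; image of (-1, 0) is (-2, 0)

This is a diagonal matrix with equal entries 2, so it scales both axes by the same factor 2.
The matrix [[2, 0], [0, 2]] represents: uniform scaling by factor 2.
Applying it to (-1, 0): [2·-1 + 0·0, 0·-1 + 2·0] = (-2, 0).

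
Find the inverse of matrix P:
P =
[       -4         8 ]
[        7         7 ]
det(P) = -84
P⁻¹ =
[    -1/12      2/21 ]
[     1/12      1/21 ]

For a 2×2 matrix P = [[a, b], [c, d]] with det(P) ≠ 0, P⁻¹ = (1/det(P)) * [[d, -b], [-c, a]].
det(P) = (-4)*(7) - (8)*(7) = -28 - 56 = -84.
P⁻¹ = (1/-84) * [[7, -8], [-7, -4]].
Dividing each entry by -84 and reducing:
P⁻¹ =
[    -1/12      2/21 ]
[     1/12      1/21 ]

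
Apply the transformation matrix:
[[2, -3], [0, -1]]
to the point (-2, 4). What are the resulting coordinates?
(-16, -4)

Matrix multiplication:
[[2, -3], [0, -1]] × [-2, 4]ᵀ
= [2×-2 + -3×4, 0×-2 + -1×4]ᵀ
= [-16.0000, -4.0000]ᵀ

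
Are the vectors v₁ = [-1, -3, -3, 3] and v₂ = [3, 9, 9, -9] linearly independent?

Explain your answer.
No, linearly dependent (v₂ = -3·v₁)

Check whether there is a scalar k with v₂ = k·v₁.
Comparing components, k = -3 satisfies -3·[-1, -3, -3, 3] = [3, 9, 9, -9].
Since v₂ is a scalar multiple of v₁, the two vectors are linearly dependent.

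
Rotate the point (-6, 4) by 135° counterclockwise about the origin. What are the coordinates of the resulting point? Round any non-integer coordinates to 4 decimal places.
(1.4142, -7.0711)

Rotation matrix R(θ) = [[cos θ, -sin θ], [sin θ, cos θ]]; for θ = 135°:
R = [[-√2/2, -√2/2], [√2/2, -√2/2]]
Result: R × [-6, 4]ᵀ = [-√2/2·-6 + (-√2/2)·4, √2/2·-6 + (-√2/2)·4]ᵀ = (1.4142, -7.0711)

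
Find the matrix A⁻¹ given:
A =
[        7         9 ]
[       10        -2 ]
det(A) = -104
A⁻¹ =
[     1/52     9/104 ]
[     5/52    -7/104 ]

For a 2×2 matrix A = [[a, b], [c, d]] with det(A) ≠ 0, A⁻¹ = (1/det(A)) * [[d, -b], [-c, a]].
det(A) = (7)*(-2) - (9)*(10) = -14 - 90 = -104.
A⁻¹ = (1/-104) * [[-2, -9], [-10, 7]].
Dividing each entry by -104 and reducing:
A⁻¹ =
[     1/52     9/104 ]
[     5/52    -7/104 ]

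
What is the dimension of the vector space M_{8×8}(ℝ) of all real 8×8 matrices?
Dimension = 64

A real 8×8 matrix is determined by its 8·8 = 64 independent entries.
A standard basis is {E_ij : 1 ≤ i ≤ 8, 1 ≤ j ≤ 8}, where E_ij has a 1 in position (i, j) and 0 elsewhere — there are 64 such matrices, and they are linearly independent and span M_{8×8}(ℝ).
Therefore dim(M_{8×8}(ℝ)) = 64.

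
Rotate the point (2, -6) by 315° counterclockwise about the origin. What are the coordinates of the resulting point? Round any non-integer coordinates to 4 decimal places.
(-2.8284, -5.6569)

Rotation matrix R(θ) = [[cos θ, -sin θ], [sin θ, cos θ]]; for θ = 315°:
R = [[√2/2, √2/2], [-√2/2, √2/2]]
Result: R × [2, -6]ᵀ = [√2/2·2 + (√2/2)·-6, -√2/2·2 + (√2/2)·-6]ᵀ = (-2.8284, -5.6569)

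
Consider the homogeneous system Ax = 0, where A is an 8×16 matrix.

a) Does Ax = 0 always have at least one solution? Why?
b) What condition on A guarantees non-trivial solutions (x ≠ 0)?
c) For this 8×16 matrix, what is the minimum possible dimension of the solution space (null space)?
a) Yes, x = 0 is always a solution. b) When A has linearly dependent columns (rank < n). c) Minimum nullity = 8.

a) x = 0 satisfies A·0 = 0, so the zero vector is always a solution.
b) Non-trivial solutions exist iff the columns of A are linearly dependent, equivalently rank(A) < n (the number of columns).
c) By rank-nullity, rank(A) + nullity(A) = n = 16. Since A has only 8 rows, rank(A) ≤ 8, so nullity(A) ≥ 16 - 8 = 8.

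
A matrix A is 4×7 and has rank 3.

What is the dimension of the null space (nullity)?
4

The rank-nullity theorem for an m×n matrix states:
rank(A) + nullity(A) = n (the number of columns).
Here n = 7 and rank(A) = 3, so nullity(A) = 7 - 3 = 4.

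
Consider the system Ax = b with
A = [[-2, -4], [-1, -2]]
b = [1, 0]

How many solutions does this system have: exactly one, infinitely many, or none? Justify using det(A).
No solution

det(A) = (-2)*(-2) - (-4)*(-1) = 0, so A is singular.
The column space of A is span(column 1) = span([-2, -1]).
b = [1, 0] is not a scalar multiple of column 1, so b ∉ column space and the system is inconsistent — no solution.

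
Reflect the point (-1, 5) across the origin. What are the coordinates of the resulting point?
(1, -5)

Reflection across origin: (-1, 5) → (1, -5)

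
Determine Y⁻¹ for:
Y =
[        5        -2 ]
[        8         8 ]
det(Y) = 56
Y⁻¹ =
[      1/7      1/28 ]
[     -1/7      5/56 ]

For a 2×2 matrix Y = [[a, b], [c, d]] with det(Y) ≠ 0, Y⁻¹ = (1/det(Y)) * [[d, -b], [-c, a]].
det(Y) = (5)*(8) - (-2)*(8) = 40 + 16 = 56.
Y⁻¹ = (1/56) * [[8, 2], [-8, 5]].
Dividing each entry by 56 and reducing:
Y⁻¹ =
[      1/7      1/28 ]
[     -1/7      5/56 ]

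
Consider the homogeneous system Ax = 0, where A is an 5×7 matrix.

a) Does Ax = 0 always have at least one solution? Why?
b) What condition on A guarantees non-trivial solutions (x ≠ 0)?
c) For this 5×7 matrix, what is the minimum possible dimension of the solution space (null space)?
a) Yes, x = 0 is always a solution. b) When A has linearly dependent columns (rank < n). c) Minimum nullity = 2.

a) x = 0 satisfies A·0 = 0, so the zero vector is always a solution.
b) Non-trivial solutions exist iff the columns of A are linearly dependent, equivalently rank(A) < n (the number of columns).
c) By rank-nullity, rank(A) + nullity(A) = n = 7. Since A has only 5 rows, rank(A) ≤ 5, so nullity(A) ≥ 7 - 5 = 2.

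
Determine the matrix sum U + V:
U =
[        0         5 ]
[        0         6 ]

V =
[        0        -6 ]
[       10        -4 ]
U + V =
[        0        -1 ]
[       10         2 ]

Matrix addition is elementwise: (U+V)[i][j] = U[i][j] + V[i][j].
  (U+V)[0][0] = (0) + (0) = 0
  (U+V)[0][1] = (5) + (-6) = -1
  (U+V)[1][0] = (0) + (10) = 10
  (U+V)[1][1] = (6) + (-4) = 2
U + V =
[        0        -1 ]
[       10         2 ]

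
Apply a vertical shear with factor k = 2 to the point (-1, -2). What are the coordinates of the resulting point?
(-1, -4)

Shear matrix for vertical shear with factor k = 2:
[[1, 0], [2, 1]]
Result: (-1, -2) → (-1, -4)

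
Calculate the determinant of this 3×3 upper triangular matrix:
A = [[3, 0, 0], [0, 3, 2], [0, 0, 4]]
36

The determinant of a triangular matrix is the product of its diagonal entries (the off-diagonal entries above the diagonal do not affect it).
det(A) = (3) * (3) * (4) = 36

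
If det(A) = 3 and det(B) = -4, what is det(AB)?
-12

Use the multiplicative property of determinants: det(AB) = det(A)*det(B).
det(AB) = (3)*(-4) = -12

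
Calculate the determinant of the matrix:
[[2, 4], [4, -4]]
-24

For a 2×2 matrix [[a, b], [c, d]], det = ad - bc
det = (2)(-4) - (4)(4) = -8 - 16 = -24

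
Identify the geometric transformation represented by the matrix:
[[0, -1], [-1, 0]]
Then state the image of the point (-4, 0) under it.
reflection across the line y = -x; image of (-4, 0) is (0, 4)

This is a symmetric orthogonal matrix with determinant -1, which characterizes a reflection in ℝ².
The matrix [[0, -1], [-1, 0]] represents: reflection across the line y = -x.
Applying it to (-4, 0): [0·-4 + -1·0, -1·-4 + 0·0] = (0, 4).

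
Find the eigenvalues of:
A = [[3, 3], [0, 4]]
λ = 3, 4

Solve det(A - λI) = 0. For a 2×2 matrix this is λ² - (trace)λ + det = 0.
trace(A) = 3 + 4 = 7.
det(A) = (3)*(4) - (3)*(0) = 12 - 0 = 12.
Characteristic equation: λ² - (7)λ + (12) = 0.
Discriminant: (7)² - 4*(12) = 49 - 48 = 1.
Roots: λ = (7 ± √1) / 2 = 3, 4.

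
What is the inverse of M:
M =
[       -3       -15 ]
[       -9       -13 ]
det(M) = -96
M⁻¹ =
[    13/96     -5/32 ]
[    -3/32      1/32 ]

For a 2×2 matrix M = [[a, b], [c, d]] with det(M) ≠ 0, M⁻¹ = (1/det(M)) * [[d, -b], [-c, a]].
det(M) = (-3)*(-13) - (-15)*(-9) = 39 - 135 = -96.
M⁻¹ = (1/-96) * [[-13, 15], [9, -3]].
Dividing each entry by -96 and reducing:
M⁻¹ =
[    13/96     -5/32 ]
[    -3/32      1/32 ]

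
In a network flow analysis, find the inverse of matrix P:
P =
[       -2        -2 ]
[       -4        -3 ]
det(P) = -2
P⁻¹ =
[      3/2        -1 ]
[       -2         1 ]

For a 2×2 matrix P = [[a, b], [c, d]] with det(P) ≠ 0, P⁻¹ = (1/det(P)) * [[d, -b], [-c, a]].
det(P) = (-2)*(-3) - (-2)*(-4) = 6 - 8 = -2.
P⁻¹ = (1/-2) * [[-3, 2], [4, -2]].
Dividing each entry by -2 and reducing:
P⁻¹ =
[      3/2        -1 ]
[       -2         1 ]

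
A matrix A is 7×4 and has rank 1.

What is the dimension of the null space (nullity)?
3

The rank-nullity theorem for an m×n matrix states:
rank(A) + nullity(A) = n (the number of columns).
Here n = 4 and rank(A) = 1, so nullity(A) = 4 - 1 = 3.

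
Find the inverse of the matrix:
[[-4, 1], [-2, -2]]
[[-1/5, -1/10], [1/5, -2/5]]

For [[a,b],[c,d]], inverse = (1/det)·[[d,-b],[-c,a]]
det = -4·-2 - 1·-2 = 10
Inverse = (1/10)·[[-2, -1], [2, -4]]
        = [[-1/5, -1/10], [1/5, -2/5]]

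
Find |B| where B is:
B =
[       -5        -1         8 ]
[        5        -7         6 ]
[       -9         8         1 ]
det(B) = 150

Expand along row 0 (cofactor expansion): det(B) = a*(e*i - f*h) - b*(d*i - f*g) + c*(d*h - e*g), where the 3×3 is [[a, b, c], [d, e, f], [g, h, i]].
Minor M_00 = (-7)*(1) - (6)*(8) = -7 - 48 = -55.
Minor M_01 = (5)*(1) - (6)*(-9) = 5 + 54 = 59.
Minor M_02 = (5)*(8) - (-7)*(-9) = 40 - 63 = -23.
det(B) = (-5)*(-55) - (-1)*(59) + (8)*(-23) = 275 + 59 - 184 = 150.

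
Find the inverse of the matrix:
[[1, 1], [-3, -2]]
[[-2, -1], [3, 1]]

For [[a,b],[c,d]], inverse = (1/det)·[[d,-b],[-c,a]]
det = 1·-2 - 1·-3 = 1
Inverse = (1/1)·[[-2, -1], [3, 1]]
        = [[-2, -1], [3, 1]]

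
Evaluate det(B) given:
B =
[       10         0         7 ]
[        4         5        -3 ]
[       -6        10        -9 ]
det(B) = 340

Expand along row 0 (cofactor expansion): det(B) = a*(e*i - f*h) - b*(d*i - f*g) + c*(d*h - e*g), where the 3×3 is [[a, b, c], [d, e, f], [g, h, i]].
Minor M_00 = (5)*(-9) - (-3)*(10) = -45 + 30 = -15.
Minor M_01 = (4)*(-9) - (-3)*(-6) = -36 - 18 = -54.
Minor M_02 = (4)*(10) - (5)*(-6) = 40 + 30 = 70.
det(B) = (10)*(-15) - (0)*(-54) + (7)*(70) = -150 + 0 + 490 = 340.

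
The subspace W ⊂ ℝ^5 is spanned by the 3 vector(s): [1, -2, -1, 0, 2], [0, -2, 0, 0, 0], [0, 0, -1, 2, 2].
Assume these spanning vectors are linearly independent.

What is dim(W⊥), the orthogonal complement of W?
dim(W⊥) = 2

For any subspace W of ℝ^n, dim(W) + dim(W⊥) = n (the whole-space dimension).
Here the given 3 vectors are linearly independent, so dim(W) = 3.
Thus dim(W⊥) = n - dim(W) = 5 - 3 = 2.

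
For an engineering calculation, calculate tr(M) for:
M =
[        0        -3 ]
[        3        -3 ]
tr(M) = 0 - 3 = -3

The trace of a square matrix is the sum of its diagonal entries.
Diagonal entries of M: M[0][0] = 0, M[1][1] = -3.
tr(M) = 0 - 3 = -3.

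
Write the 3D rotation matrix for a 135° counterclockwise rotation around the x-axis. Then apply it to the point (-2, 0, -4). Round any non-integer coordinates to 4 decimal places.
R = [[1, 0, 0], [0, -√2/2, -√2/2], [0, √2/2, -√2/2]]; R·(-2, 0, -4) = (-2.0000, 2.8284, 2.8284)

Rotation matrix for 135° around x-axis:
cos(135°) = -√2/2, sin(135°) = √2/2
R = [[1, 0, 0], [0, -√2/2, -√2/2], [0, √2/2, -√2/2]]
Apply to (-2, 0, -4): R·[-2, 0, -4]ᵀ = (-2.0000, 2.8284, 2.8284)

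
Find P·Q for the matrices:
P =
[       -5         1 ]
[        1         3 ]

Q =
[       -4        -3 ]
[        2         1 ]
PQ =
[       22        16 ]
[        2         0 ]

Matrix multiplication: (PQ)[i][j] = sum over k of P[i][k] * Q[k][j].
  (PQ)[0][0] = (-5)*(-4) + (1)*(2) = 22
  (PQ)[0][1] = (-5)*(-3) + (1)*(1) = 16
  (PQ)[1][0] = (1)*(-4) + (3)*(2) = 2
  (PQ)[1][1] = (1)*(-3) + (3)*(1) = 0
PQ =
[       22        16 ]
[        2         0 ]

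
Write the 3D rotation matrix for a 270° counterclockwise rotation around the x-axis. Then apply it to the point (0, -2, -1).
R = [[1, 0, 0], [0, 0, 1], [0, -1, 0]]; R·(0, -2, -1) = (0, -1, 2)

Rotation matrix for 270° around x-axis:
cos(270°) = 0, sin(270°) = -1
R = [[1, 0, 0], [0, 0, 1], [0, -1, 0]]
Apply to (0, -2, -1): R·[0, -2, -1]ᵀ = (0, -1, 2)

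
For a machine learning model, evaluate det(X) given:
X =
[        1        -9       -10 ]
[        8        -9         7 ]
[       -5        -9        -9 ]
det(X) = 981

Expand along row 0 (cofactor expansion): det(X) = a*(e*i - f*h) - b*(d*i - f*g) + c*(d*h - e*g), where the 3×3 is [[a, b, c], [d, e, f], [g, h, i]].
Minor M_00 = (-9)*(-9) - (7)*(-9) = 81 + 63 = 144.
Minor M_01 = (8)*(-9) - (7)*(-5) = -72 + 35 = -37.
Minor M_02 = (8)*(-9) - (-9)*(-5) = -72 - 45 = -117.
det(X) = (1)*(144) - (-9)*(-37) + (-10)*(-117) = 144 - 333 + 1170 = 981.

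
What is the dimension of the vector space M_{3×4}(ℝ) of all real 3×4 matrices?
Dimension = 12

A real 3×4 matrix is determined by its 3·4 = 12 independent entries.
A standard basis is {E_ij : 1 ≤ i ≤ 3, 1 ≤ j ≤ 4}, where E_ij has a 1 in position (i, j) and 0 elsewhere — there are 12 such matrices, and they are linearly independent and span M_{3×4}(ℝ).
Therefore dim(M_{3×4}(ℝ)) = 12.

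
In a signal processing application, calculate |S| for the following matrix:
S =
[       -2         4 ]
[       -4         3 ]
det(S) = 10

For a 2×2 matrix [[a, b], [c, d]], det = a*d - b*c.
det(S) = (-2)*(3) - (4)*(-4) = -6 + 16 = 10.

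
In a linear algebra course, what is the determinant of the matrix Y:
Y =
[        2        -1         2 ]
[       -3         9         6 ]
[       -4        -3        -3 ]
det(Y) = 105

Expand along row 0 (cofactor expansion): det(Y) = a*(e*i - f*h) - b*(d*i - f*g) + c*(d*h - e*g), where the 3×3 is [[a, b, c], [d, e, f], [g, h, i]].
Minor M_00 = (9)*(-3) - (6)*(-3) = -27 + 18 = -9.
Minor M_01 = (-3)*(-3) - (6)*(-4) = 9 + 24 = 33.
Minor M_02 = (-3)*(-3) - (9)*(-4) = 9 + 36 = 45.
det(Y) = (2)*(-9) - (-1)*(33) + (2)*(45) = -18 + 33 + 90 = 105.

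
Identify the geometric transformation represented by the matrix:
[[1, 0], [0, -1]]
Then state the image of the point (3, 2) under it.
reflection across the x-axis; image of (3, 2) is (3, -2)

This is a symmetric orthogonal matrix with determinant -1, which characterizes a reflection in ℝ².
The matrix [[1, 0], [0, -1]] represents: reflection across the x-axis.
Applying it to (3, 2): [1·3 + 0·2, 0·3 + -1·2] = (3, -2).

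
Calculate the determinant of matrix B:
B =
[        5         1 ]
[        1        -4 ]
det(B) = -21

For a 2×2 matrix [[a, b], [c, d]], det = a*d - b*c.
det(B) = (5)*(-4) - (1)*(1) = -20 - 1 = -21.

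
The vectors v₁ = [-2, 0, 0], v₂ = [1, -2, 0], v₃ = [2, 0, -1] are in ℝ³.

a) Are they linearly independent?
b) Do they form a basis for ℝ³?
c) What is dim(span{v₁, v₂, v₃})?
Yes independent, yes basis, dim = 3

Stack v₁, v₂, v₃ as rows of a 3×3 matrix.
[[-2, 0, 0]; [1, -2, 0]; [2, 0, -1]] is already lower triangular with nonzero diagonal entries (-2, -2, -1), so its determinant is the product of the diagonal entries, det = (-2)·(-2)·(-1) = -4 ≠ 0, and the rows are linearly independent.
Three linearly independent vectors in ℝ³ form a basis for ℝ³, so dim(span{v₁,v₂,v₃}) = 3.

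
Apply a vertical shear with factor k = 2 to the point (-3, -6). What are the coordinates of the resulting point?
(-3, -12)

Shear matrix for vertical shear with factor k = 2:
[[1, 0], [2, 1]]
Result: (-3, -6) → (-3, -12)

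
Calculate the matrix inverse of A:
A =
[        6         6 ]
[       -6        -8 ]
det(A) = -12
A⁻¹ =
[      2/3       1/2 ]
[     -1/2      -1/2 ]

For a 2×2 matrix A = [[a, b], [c, d]] with det(A) ≠ 0, A⁻¹ = (1/det(A)) * [[d, -b], [-c, a]].
det(A) = (6)*(-8) - (6)*(-6) = -48 + 36 = -12.
A⁻¹ = (1/-12) * [[-8, -6], [6, 6]].
Dividing each entry by -12 and reducing:
A⁻¹ =
[      2/3       1/2 ]
[     -1/2      -1/2 ]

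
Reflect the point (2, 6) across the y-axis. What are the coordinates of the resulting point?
(-2, 6)

Reflection across y-axis: (2, 6) → (-2, 6)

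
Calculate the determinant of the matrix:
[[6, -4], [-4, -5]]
-46

For a 2×2 matrix [[a, b], [c, d]], det = ad - bc
det = (6)(-5) - (-4)(-4) = -30 - 16 = -46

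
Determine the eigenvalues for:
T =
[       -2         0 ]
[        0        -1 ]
λ = -2, -1

Solve det(T - λI) = 0. For a 2×2 matrix the characteristic equation is λ² - (trace)λ + det = 0.
trace(T) = a + d = -2 - 1 = -3.
det(T) = a*d - b*c = (-2)*(-1) - (0)*(0) = 2 - 0 = 2.
Characteristic equation: λ² - (-3)λ + (2) = 0.
Discriminant = (-3)² - 4*(2) = 9 - 8 = 1.
λ = (-3 ± √1) / 2 = (-3 ± 1) / 2 = -2, -1.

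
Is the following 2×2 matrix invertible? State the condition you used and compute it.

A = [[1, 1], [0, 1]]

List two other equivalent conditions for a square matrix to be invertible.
Yes, invertible; det(A) = 1 ≠ 0. Equivalent conditions: rank(A) = 2; Ax = 0 has only the trivial solution; 0 is not an eigenvalue; the columns of A are linearly independent.

To check invertibility, compute det(A).
The given matrix is triangular, so det(A) equals the product of its diagonal entries = 1 ≠ 0.
Since det(A) ≠ 0, A is invertible.
Equivalent conditions for a square matrix A to be invertible:
- rank(A) = 2 (full rank).
- The homogeneous system Ax = 0 has only the trivial solution x = 0.
- 0 is not an eigenvalue of A.
- The columns (equivalently rows) of A are linearly independent.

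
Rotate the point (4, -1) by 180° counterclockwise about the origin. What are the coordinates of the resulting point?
(-4, 1)

Rotation matrix R(θ) = [[cos θ, -sin θ], [sin θ, cos θ]]; for θ = 180°:
R = [[-1, 0], [0, -1]]
Result: R × [4, -1]ᵀ = [-1·4 + (0)·-1, 0·4 + (-1)·-1]ᵀ = (-4, 1)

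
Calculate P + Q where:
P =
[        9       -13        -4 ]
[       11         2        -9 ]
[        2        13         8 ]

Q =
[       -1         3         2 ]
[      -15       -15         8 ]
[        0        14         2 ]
P + Q =
[        8       -10        -2 ]
[       -4       -13        -1 ]
[        2        27        10 ]

Matrix addition is elementwise: (P+Q)[i][j] = P[i][j] + Q[i][j].
  (P+Q)[0][0] = (9) + (-1) = 8
  (P+Q)[0][1] = (-13) + (3) = -10
  (P+Q)[0][2] = (-4) + (2) = -2
  (P+Q)[1][0] = (11) + (-15) = -4
  (P+Q)[1][1] = (2) + (-15) = -13
  (P+Q)[1][2] = (-9) + (8) = -1
  (P+Q)[2][0] = (2) + (0) = 2
  (P+Q)[2][1] = (13) + (14) = 27
  (P+Q)[2][2] = (8) + (2) = 10
P + Q =
[        8       -10        -2 ]
[       -4       -13        -1 ]
[        2        27        10 ]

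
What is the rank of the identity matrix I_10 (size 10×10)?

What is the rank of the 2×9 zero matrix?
rank(I_10) = 10, rank(0) = 0

The identity I_10 has 10 columns that are the standard basis vectors e_1, …, e_10. These are linearly independent, so all 10 columns are pivots and rank(I_10) = 10.
The 2×9 zero matrix has every entry zero, so every row is the zero row and there are no pivots; rank(0) = 0.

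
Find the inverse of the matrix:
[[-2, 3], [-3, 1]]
[[1/7, -3/7], [3/7, -2/7]]

For [[a,b],[c,d]], inverse = (1/det)·[[d,-b],[-c,a]]
det = -2·1 - 3·-3 = 7
Inverse = (1/7)·[[1, -3], [3, -2]]
        = [[1/7, -3/7], [3/7, -2/7]]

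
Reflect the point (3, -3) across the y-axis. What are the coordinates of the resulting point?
(-3, -3)

Reflection across y-axis: (3, -3) → (-3, -3)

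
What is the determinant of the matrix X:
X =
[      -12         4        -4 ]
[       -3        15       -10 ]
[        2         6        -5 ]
det(X) = 232

Expand along row 0 (cofactor expansion): det(X) = a*(e*i - f*h) - b*(d*i - f*g) + c*(d*h - e*g), where the 3×3 is [[a, b, c], [d, e, f], [g, h, i]].
Minor M_00 = (15)*(-5) - (-10)*(6) = -75 + 60 = -15.
Minor M_01 = (-3)*(-5) - (-10)*(2) = 15 + 20 = 35.
Minor M_02 = (-3)*(6) - (15)*(2) = -18 - 30 = -48.
det(X) = (-12)*(-15) - (4)*(35) + (-4)*(-48) = 180 - 140 + 192 = 232.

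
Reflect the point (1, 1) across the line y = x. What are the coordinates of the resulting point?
(1, 1)

Reflection across line y = x: (1, 1) → (1, 1)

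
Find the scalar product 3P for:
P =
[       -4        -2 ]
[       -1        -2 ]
3P =
[      -12        -6 ]
[       -3        -6 ]

Scalar multiplication is elementwise: (3P)[i][j] = 3 * P[i][j].
  (3P)[0][0] = 3 * (-4) = -12
  (3P)[0][1] = 3 * (-2) = -6
  (3P)[1][0] = 3 * (-1) = -3
  (3P)[1][1] = 3 * (-2) = -6
3P =
[      -12        -6 ]
[       -3        -6 ]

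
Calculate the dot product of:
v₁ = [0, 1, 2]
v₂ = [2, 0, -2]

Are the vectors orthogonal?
-4, No

The dot product is the sum of products of corresponding components.
v₁·v₂ = (0)*(2) + (1)*(0) + (2)*(-2) = 0 + 0 - 4 = -4.
Two vectors are orthogonal iff their dot product is 0; here the dot product is -4, so the vectors are not orthogonal.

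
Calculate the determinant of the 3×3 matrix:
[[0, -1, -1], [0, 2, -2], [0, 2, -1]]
0

Expansion along first row:
det = 0·det([[2,-2],[2,-1]]) - -1·det([[0,-2],[0,-1]]) + -1·det([[0,2],[0,2]])
    = 0·(2·-1 - -2·2) - -1·(0·-1 - -2·0) + -1·(0·2 - 2·0)
    = 0·2 - -1·0 + -1·0
    = 0 + 0 + 0 = 0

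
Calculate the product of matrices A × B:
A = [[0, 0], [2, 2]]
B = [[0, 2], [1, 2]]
[[0, 0], [2, 8]]

Matrix multiplication:
C[0][0] = 0×0 + 0×1 = 0
C[0][1] = 0×2 + 0×2 = 0
C[1][0] = 2×0 + 2×1 = 2
C[1][1] = 2×2 + 2×2 = 8
Result: [[0, 0], [2, 8]]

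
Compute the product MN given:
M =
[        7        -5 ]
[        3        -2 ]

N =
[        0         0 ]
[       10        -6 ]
MN =
[      -50        30 ]
[      -20        12 ]

Matrix multiplication: (MN)[i][j] = sum over k of M[i][k] * N[k][j].
  (MN)[0][0] = (7)*(0) + (-5)*(10) = -50
  (MN)[0][1] = (7)*(0) + (-5)*(-6) = 30
  (MN)[1][0] = (3)*(0) + (-2)*(10) = -20
  (MN)[1][1] = (3)*(0) + (-2)*(-6) = 12
MN =
[      -50        30 ]
[      -20        12 ]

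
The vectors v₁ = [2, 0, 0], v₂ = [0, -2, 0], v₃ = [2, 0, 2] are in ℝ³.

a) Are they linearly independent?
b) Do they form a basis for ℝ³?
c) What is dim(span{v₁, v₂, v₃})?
Yes independent, yes basis, dim = 3

Stack v₁, v₂, v₃ as rows of a 3×3 matrix.
[[2, 0, 0]; [0, -2, 0]; [2, 0, 2]] is already lower triangular with nonzero diagonal entries (2, -2, 2), so its determinant is the product of the diagonal entries, det = (2)·(-2)·(2) = -8 ≠ 0, and the rows are linearly independent.
Three linearly independent vectors in ℝ³ form a basis for ℝ³, so dim(span{v₁,v₂,v₃}) = 3.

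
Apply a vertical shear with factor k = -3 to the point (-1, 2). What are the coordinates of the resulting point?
(-1, 5)

Shear matrix for vertical shear with factor k = -3:
[[1, 0], [-3, 1]]
Result: (-1, 2) → (-1, 5)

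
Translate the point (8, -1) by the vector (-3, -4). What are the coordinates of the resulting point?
(5, -5)

Translation by (-3, -4):
x' = 8 + -3 = 5
y' = -1 + -4 = -5
Homogeneous matrix: [[1, 0, -3], [0, 1, -4], [0, 0, 1]]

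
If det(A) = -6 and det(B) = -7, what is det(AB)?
42

Use the multiplicative property of determinants: det(AB) = det(A)*det(B).
det(AB) = (-6)*(-7) = 42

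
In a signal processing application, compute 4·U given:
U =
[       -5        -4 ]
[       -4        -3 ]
4U =
[      -20       -16 ]
[      -16       -12 ]

Scalar multiplication is elementwise: (4U)[i][j] = 4 * U[i][j].
  (4U)[0][0] = 4 * (-5) = -20
  (4U)[0][1] = 4 * (-4) = -16
  (4U)[1][0] = 4 * (-4) = -16
  (4U)[1][1] = 4 * (-3) = -12
4U =
[      -20       -16 ]
[      -16       -12 ]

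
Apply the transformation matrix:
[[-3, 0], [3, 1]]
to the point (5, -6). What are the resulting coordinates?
(-15, 9)

Matrix multiplication:
[[-3, 0], [3, 1]] × [5, -6]ᵀ
= [-3×5 + 0×-6, 3×5 + 1×-6]ᵀ
= [-15.0000, 9.0000]ᵀ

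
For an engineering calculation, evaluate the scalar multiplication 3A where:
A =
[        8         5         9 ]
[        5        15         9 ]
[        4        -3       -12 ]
3A =
[       24        15        27 ]
[       15        45        27 ]
[       12        -9       -36 ]

Scalar multiplication is elementwise: (3A)[i][j] = 3 * A[i][j].
  (3A)[0][0] = 3 * (8) = 24
  (3A)[0][1] = 3 * (5) = 15
  (3A)[0][2] = 3 * (9) = 27
  (3A)[1][0] = 3 * (5) = 15
  (3A)[1][1] = 3 * (15) = 45
  (3A)[1][2] = 3 * (9) = 27
  (3A)[2][0] = 3 * (4) = 12
  (3A)[2][1] = 3 * (-3) = -9
  (3A)[2][2] = 3 * (-12) = -36
3A =
[       24        15        27 ]
[       15        45        27 ]
[       12        -9       -36 ]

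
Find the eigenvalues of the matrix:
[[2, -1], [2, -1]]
λ = 0 and λ = 1

Characteristic equation: det(A - λI) = 0
λ² - (trace)λ + (det) = 0
λ² - (1)λ + (0) = 0
λ² - 1λ + 0 = 0
Solving: λ = 0, 1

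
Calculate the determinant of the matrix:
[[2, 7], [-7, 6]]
61

For a 2×2 matrix [[a, b], [c, d]], det = ad - bc
det = (2)(6) - (7)(-7) = 12 - -49 = 61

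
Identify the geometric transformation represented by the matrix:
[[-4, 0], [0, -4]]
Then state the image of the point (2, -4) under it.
uniform scaling by factor -4; image of (2, -4) is (-8, 16)

This is a diagonal matrix with equal entries -4, so it scales both axes by the same factor -4.
The matrix [[-4, 0], [0, -4]] represents: uniform scaling by factor -4.
Applying it to (2, -4): [-4·2 + 0·-4, 0·2 + -4·-4] = (-8, 16).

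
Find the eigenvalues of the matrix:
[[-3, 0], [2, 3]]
λ = -3 and λ = 3

Characteristic equation: det(A - λI) = 0
λ² - (trace)λ + (det) = 0
λ² - (0)λ + (-9) = 0
λ² - 0λ - 9 = 0
Solving: λ = -3, 3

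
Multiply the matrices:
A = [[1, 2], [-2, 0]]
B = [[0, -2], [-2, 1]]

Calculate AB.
[[-4, 0], [0, 4]]

Each entry (i,j) of AB = sum over k of A[i][k]*B[k][j].
(AB)[0][0] = (1)*(0) + (2)*(-2) = -4
(AB)[0][1] = (1)*(-2) + (2)*(1) = 0
(AB)[1][0] = (-2)*(0) + (0)*(-2) = 0
(AB)[1][1] = (-2)*(-2) + (0)*(1) = 4
AB = [[-4, 0], [0, 4]]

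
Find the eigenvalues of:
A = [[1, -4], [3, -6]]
λ = -3, -2

Solve det(A - λI) = 0. For a 2×2 matrix this is λ² - (trace)λ + det = 0.
trace(A) = 1 - 6 = -5.
det(A) = (1)*(-6) - (-4)*(3) = -6 + 12 = 6.
Characteristic equation: λ² - (-5)λ + (6) = 0.
Discriminant: (-5)² - 4*(6) = 25 - 24 = 1.
Roots: λ = (-5 ± √1) / 2 = -3, -2.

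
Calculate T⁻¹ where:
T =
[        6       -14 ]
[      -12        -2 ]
det(T) = -180
T⁻¹ =
[     1/90     -7/90 ]
[    -1/15     -1/30 ]

For a 2×2 matrix T = [[a, b], [c, d]] with det(T) ≠ 0, T⁻¹ = (1/det(T)) * [[d, -b], [-c, a]].
det(T) = (6)*(-2) - (-14)*(-12) = -12 - 168 = -180.
T⁻¹ = (1/-180) * [[-2, 14], [12, 6]].
Dividing each entry by -180 and reducing:
T⁻¹ =
[     1/90     -7/90 ]
[    -1/15     -1/30 ]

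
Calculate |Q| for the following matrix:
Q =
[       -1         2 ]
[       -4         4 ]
det(Q) = 4

For a 2×2 matrix [[a, b], [c, d]], det = a*d - b*c.
det(Q) = (-1)*(4) - (2)*(-4) = -4 + 8 = 4.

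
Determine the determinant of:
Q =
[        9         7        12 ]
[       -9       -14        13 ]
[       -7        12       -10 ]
det(Q) = -3883

Expand along row 0 (cofactor expansion): det(Q) = a*(e*i - f*h) - b*(d*i - f*g) + c*(d*h - e*g), where the 3×3 is [[a, b, c], [d, e, f], [g, h, i]].
Minor M_00 = (-14)*(-10) - (13)*(12) = 140 - 156 = -16.
Minor M_01 = (-9)*(-10) - (13)*(-7) = 90 + 91 = 181.
Minor M_02 = (-9)*(12) - (-14)*(-7) = -108 - 98 = -206.
det(Q) = (9)*(-16) - (7)*(181) + (12)*(-206) = -144 - 1267 - 2472 = -3883.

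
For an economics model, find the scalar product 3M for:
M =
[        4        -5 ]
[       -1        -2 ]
3M =
[       12       -15 ]
[       -3        -6 ]

Scalar multiplication is elementwise: (3M)[i][j] = 3 * M[i][j].
  (3M)[0][0] = 3 * (4) = 12
  (3M)[0][1] = 3 * (-5) = -15
  (3M)[1][0] = 3 * (-1) = -3
  (3M)[1][1] = 3 * (-2) = -6
3M =
[       12       -15 ]
[       -3        -6 ]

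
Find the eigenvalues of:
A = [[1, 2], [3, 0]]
λ = -2, 3

Solve det(A - λI) = 0. For a 2×2 matrix this is λ² - (trace)λ + det = 0.
trace(A) = 1 + 0 = 1.
det(A) = (1)*(0) - (2)*(3) = 0 - 6 = -6.
Characteristic equation: λ² - (1)λ + (-6) = 0.
Discriminant: (1)² - 4*(-6) = 1 + 24 = 25.
Roots: λ = (1 ± √25) / 2 = -2, 3.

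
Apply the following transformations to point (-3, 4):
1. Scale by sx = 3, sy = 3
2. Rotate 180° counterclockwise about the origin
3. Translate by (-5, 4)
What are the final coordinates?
(4, -8)

Step 1: Scale → (-9, 12)
Step 2: Rotate 180° → (9, -12)
Step 3: Translate → (4, -8)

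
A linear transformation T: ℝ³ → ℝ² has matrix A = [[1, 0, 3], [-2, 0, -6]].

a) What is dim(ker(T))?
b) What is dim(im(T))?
dim(ker) = 2, dim(im) = 1

Observe that row 2 = -2 × row 1 (so the rows are linearly dependent).
Thus rank(A) = 1 (only one linearly independent row).
dim(im(T)) = rank(A) = 1.
By the rank-nullity theorem applied to T: ℝ³ → ℝ², rank(A) + nullity(A) = 3 (the domain dimension), so dim(ker(T)) = 3 - 1 = 2.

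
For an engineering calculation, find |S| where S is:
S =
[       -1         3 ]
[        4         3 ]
det(S) = -15

For a 2×2 matrix [[a, b], [c, d]], det = a*d - b*c.
det(S) = (-1)*(3) - (3)*(4) = -3 - 12 = -15.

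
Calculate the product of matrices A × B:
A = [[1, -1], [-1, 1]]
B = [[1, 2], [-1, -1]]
[[2, 3], [-2, -3]]

Matrix multiplication:
C[0][0] = 1×1 + -1×-1 = 2
C[0][1] = 1×2 + -1×-1 = 3
C[1][0] = -1×1 + 1×-1 = -2
C[1][1] = -1×2 + 1×-1 = -3
Result: [[2, 3], [-2, -3]]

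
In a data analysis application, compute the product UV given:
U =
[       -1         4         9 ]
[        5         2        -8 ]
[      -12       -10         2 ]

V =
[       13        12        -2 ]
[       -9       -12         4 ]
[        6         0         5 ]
UV =
[        5       -60        63 ]
[       -1        36       -42 ]
[      -54       -24        -6 ]

Matrix multiplication: (UV)[i][j] = sum over k of U[i][k] * V[k][j].
  (UV)[0][0] = (-1)*(13) + (4)*(-9) + (9)*(6) = 5
  (UV)[0][1] = (-1)*(12) + (4)*(-12) + (9)*(0) = -60
  (UV)[0][2] = (-1)*(-2) + (4)*(4) + (9)*(5) = 63
  (UV)[1][0] = (5)*(13) + (2)*(-9) + (-8)*(6) = -1
  (UV)[1][1] = (5)*(12) + (2)*(-12) + (-8)*(0) = 36
  (UV)[1][2] = (5)*(-2) + (2)*(4) + (-8)*(5) = -42
  (UV)[2][0] = (-12)*(13) + (-10)*(-9) + (2)*(6) = -54
  (UV)[2][1] = (-12)*(12) + (-10)*(-12) + (2)*(0) = -24
  (UV)[2][2] = (-12)*(-2) + (-10)*(4) + (2)*(5) = -6
UV =
[        5       -60        63 ]
[       -1        36       -42 ]
[      -54       -24        -6 ]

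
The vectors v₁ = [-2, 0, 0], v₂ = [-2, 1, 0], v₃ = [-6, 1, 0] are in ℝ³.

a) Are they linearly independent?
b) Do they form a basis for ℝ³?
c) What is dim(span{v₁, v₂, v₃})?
Not independent, not a basis, dim(span) = 2

Check whether v₃ can be written as a linear combination of v₁ and v₂.
v₃ = (2)·v₁ + (1)·v₂ = [-6, 1, 0], so the three vectors are linearly dependent.
Thus they do not form a basis for ℝ³, and dim(span{v₁, v₂, v₃}) = 2 (spanned by v₁ and v₂).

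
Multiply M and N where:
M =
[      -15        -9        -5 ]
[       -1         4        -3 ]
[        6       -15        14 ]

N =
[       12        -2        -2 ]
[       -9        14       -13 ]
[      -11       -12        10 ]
MN =
[      -44       -36        97 ]
[      -15        94       -80 ]
[       53      -390       323 ]

Matrix multiplication: (MN)[i][j] = sum over k of M[i][k] * N[k][j].
  (MN)[0][0] = (-15)*(12) + (-9)*(-9) + (-5)*(-11) = -44
  (MN)[0][1] = (-15)*(-2) + (-9)*(14) + (-5)*(-12) = -36
  (MN)[0][2] = (-15)*(-2) + (-9)*(-13) + (-5)*(10) = 97
  (MN)[1][0] = (-1)*(12) + (4)*(-9) + (-3)*(-11) = -15
  (MN)[1][1] = (-1)*(-2) + (4)*(14) + (-3)*(-12) = 94
  (MN)[1][2] = (-1)*(-2) + (4)*(-13) + (-3)*(10) = -80
  (MN)[2][0] = (6)*(12) + (-15)*(-9) + (14)*(-11) = 53
  (MN)[2][1] = (6)*(-2) + (-15)*(14) + (14)*(-12) = -390
  (MN)[2][2] = (6)*(-2) + (-15)*(-13) + (14)*(10) = 323
MN =
[      -44       -36        97 ]
[      -15        94       -80 ]
[       53      -390       323 ]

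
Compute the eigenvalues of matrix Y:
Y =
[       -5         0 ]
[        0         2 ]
λ = -5, 2

Solve det(Y - λI) = 0. For a 2×2 matrix the characteristic equation is λ² - (trace)λ + det = 0.
trace(Y) = a + d = -5 + 2 = -3.
det(Y) = a*d - b*c = (-5)*(2) - (0)*(0) = -10 - 0 = -10.
Characteristic equation: λ² - (-3)λ + (-10) = 0.
Discriminant = (-3)² - 4*(-10) = 9 + 40 = 49.
λ = (-3 ± √49) / 2 = (-3 ± 7) / 2 = -5, 2.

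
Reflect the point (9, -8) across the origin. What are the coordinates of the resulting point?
(-9, 8)

Reflection across origin: (9, -8) → (-9, 8)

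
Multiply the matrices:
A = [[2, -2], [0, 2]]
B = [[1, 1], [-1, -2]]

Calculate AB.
[[4, 6], [-2, -4]]

Each entry (i,j) of AB = sum over k of A[i][k]*B[k][j].
(AB)[0][0] = (2)*(1) + (-2)*(-1) = 4
(AB)[0][1] = (2)*(1) + (-2)*(-2) = 6
(AB)[1][0] = (0)*(1) + (2)*(-1) = -2
(AB)[1][1] = (0)*(1) + (2)*(-2) = -4
AB = [[4, 6], [-2, -4]]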